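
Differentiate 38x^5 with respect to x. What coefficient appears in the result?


We apply the power rule: d/dx [ax^n] = a*n * x^(n-1)
d/dx [38x^5]
= 38 * 5 * x^(5-1)
= 190x^4
The coefficient is 190

190


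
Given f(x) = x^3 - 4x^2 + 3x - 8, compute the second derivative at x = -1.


First derivative:
f'(x) = 3x^2 - 8x + 3
Second derivative:
f''(x) = 6x - 8
Substitute x = -1:
f''(-1) = 6 * (-1) - 8
= -6 - 8
= -14

-14


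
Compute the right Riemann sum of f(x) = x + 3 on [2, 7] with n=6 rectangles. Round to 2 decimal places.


Right Riemann sum uses right endpoints of each subinterval.
Interval: [2, 7], n = 6
dx = (7 - 2) / 6 = 5/6
Right endpoints: [17/6, 11/3, 9/2, 16/3, 37/6, 7]
f values: [35/6, 20/3, 15/2, 25/3, 55/6, 10]
Sum = dx * (sum of f values)
= 5/6 * 95/2
= 475/12 ≈ 39.58

39.58


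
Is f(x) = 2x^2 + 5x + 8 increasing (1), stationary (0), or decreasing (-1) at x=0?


Compute f'(x) to determine behavior:
f'(x) = 4x + 5
f'(0) = 4 * 0 + 5
= 0 + 5
= 5
Since f'(0) > 0, the function is increasing (1)

1


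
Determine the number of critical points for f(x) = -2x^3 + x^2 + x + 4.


Find where f'(x) = 0:
f(x) = -2x^3 + x^2 + x + 4
f'(x) = -6x^2 + 2x + 1
This is a quadratic in x. Use the discriminant to count real roots.
Discriminant = (2)^2 - 4 * (-6) * 1
= 4 - (-24)
= 28
Since discriminant > 0, f'(x) = 0 has 2 real solutions.
Number of critical points: 2

2


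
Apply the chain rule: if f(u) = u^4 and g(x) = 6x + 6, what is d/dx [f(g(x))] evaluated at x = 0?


Using the chain rule: (f(g(x)))' = f'(g(x)) * g'(x)
First, find g(0):
g(0) = 6 * 0 + 6 = 6
Next, f'(u) = 4u^3
And g'(x) = 6
So f'(g(0)) * g'(0)
= 4 * 6^3 * 6
= 4 * 216 * 6
= 5184

5184


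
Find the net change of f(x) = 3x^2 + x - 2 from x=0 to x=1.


Net change = f(b) - f(a)
f(x) = 3x^2 + x - 2
Compute f(1):
f(1) = 3 * 1^2 + 1 * 1 - 2
= 3 + 1 - 2
= 2
Compute f(0):
f(0) = 3 * 0^2 + 1 * 0 - 2
= 0 + 0 - 2
= -2
Net change = 2 - (-2) = 4

4


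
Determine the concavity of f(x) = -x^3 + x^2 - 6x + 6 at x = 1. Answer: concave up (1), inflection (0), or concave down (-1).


Concavity is determined by the sign of f''(x).
f(x) = -x^3 + x^2 - 6x + 6
f'(x) = -3x^2 + 2x - 6
f''(x) = -6x + 2
f''(1) = -6 * 1 + 2
= -6 + 2
= -4
Since f''(1) < 0, the function is concave down (-1)

-1


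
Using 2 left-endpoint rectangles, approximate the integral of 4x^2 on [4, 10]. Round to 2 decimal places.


Left Riemann sum uses left endpoints of each subinterval.
Interval: [4, 10], n = 2
dx = (10 - 4) / 2 = 3
Left endpoints: [4, 7]
f values: [64, 196]
Sum = dx * (sum of f values)
= 3 * 260
= 780 = 780.00

780.00


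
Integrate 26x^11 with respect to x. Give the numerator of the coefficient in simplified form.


Apply the power rule for integration:
integral of ax^n dx = a/(n+1) * x^(n+1) + C
integral of 26x^11 dx
= 26/12 * x^12 + C
= 13/6 * x^12 + C
The coefficient in lowest terms is 13/6, and its numerator is 13

13


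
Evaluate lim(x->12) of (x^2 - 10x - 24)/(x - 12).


Direct substitution gives 0/0, so we factor the numerator.
Factor: (x^2 - 10x - 24) = (x - 12)(x + 2)
Cancel the common factor (x - 12):
(x^2 - 10x - 24)/(x - 12) = (x + 2)
Now substitute x = 12:
= (12) - (-2) = 14

14


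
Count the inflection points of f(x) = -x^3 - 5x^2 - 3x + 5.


Inflection points occur where f''(x) = 0 and concavity changes.
f(x) = -x^3 - 5x^2 - 3x + 5
f'(x) = -3x^2 - 10x - 3
f''(x) = -6x - 10
Set f''(x) = 0:
-6x - 10 = 0
x = 10 / (-6) = -5/3
Since f''(x) is linear (degree 1), it changes sign at this point.
Therefore there is exactly 1 inflection point.

1


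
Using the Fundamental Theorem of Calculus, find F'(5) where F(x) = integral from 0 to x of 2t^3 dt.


By the Fundamental Theorem of Calculus (Part 1):
If F(x) = integral from 0 to x of f(t) dt, then F'(x) = f(x)
Here f(t) = 2t^3
So F'(x) = 2x^3
Evaluate at x = 5:
F'(5) = 2 * 5^3
= 2 * 125
= 250

250


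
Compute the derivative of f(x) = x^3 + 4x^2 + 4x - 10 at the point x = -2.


Differentiate f(x) = x^3 + 4x^2 + 4x - 10 term by term:
f'(x) = 3x^2 + 8x + 4
Substitute x = -2:
f'(-2) = 3 * (-2)^2 + 8 * (-2) + 4
= 12 - 16 + 4
= 0

0


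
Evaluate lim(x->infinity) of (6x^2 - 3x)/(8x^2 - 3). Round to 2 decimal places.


For limits at infinity with equal-degree polynomials,
we compare leading coefficients.
Numerator leading term: 6x^2
Denominator leading term: 8x^2
Divide both by x^2:
lim = (6 - 3/x) / (8 - 3/x^2)
As x -> infinity, the 1/x and 1/x^2 terms vanish:
= 6/8 = 3/4 = 0.75

0.75


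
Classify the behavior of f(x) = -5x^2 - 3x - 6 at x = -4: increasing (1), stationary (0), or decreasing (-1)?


Compute f'(x) to determine behavior:
f'(x) = -10x - 3
f'(-4) = -10 * (-4) - 3
= 40 - 3
= 37
Since f'(-4) > 0, the function is increasing (1)

1


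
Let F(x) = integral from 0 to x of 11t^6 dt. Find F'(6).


By the Fundamental Theorem of Calculus (Part 1):
If F(x) = integral from 0 to x of f(t) dt, then F'(x) = f(x)
Here f(t) = 11t^6
So F'(x) = 11x^6
Evaluate at x = 6:
F'(6) = 11 * 6^6
= 11 * 46656
= 513216

513216


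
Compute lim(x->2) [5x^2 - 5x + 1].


Since polynomials are continuous, we use direct substitution.
lim(x->2) of 5x^2 - 5x + 1
= 5 * 2^2 - 5 * 2 + 1
= 20 - 10 + 1
= 11

11


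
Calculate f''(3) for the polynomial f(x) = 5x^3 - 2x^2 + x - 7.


First derivative:
f'(x) = 15x^2 - 4x + 1
Second derivative:
f''(x) = 30x - 4
Substitute x = 3:
f''(3) = 30 * 3 - 4
= 90 - 4
= 86

86


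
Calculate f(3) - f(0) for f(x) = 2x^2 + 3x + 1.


Net change = f(b) - f(a)
f(x) = 2x^2 + 3x + 1
Compute f(3):
f(3) = 2 * 3^2 + 3 * 3 + 1
= 18 + 9 + 1
= 28
Compute f(0):
f(0) = 2 * 0^2 + 3 * 0 + 1
= 0 + 0 + 1
= 1
Net change = 28 - 1 = 27

27


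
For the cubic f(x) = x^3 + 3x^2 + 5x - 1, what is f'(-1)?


Differentiate f(x) = x^3 + 3x^2 + 5x - 1 term by term:
f'(x) = 3x^2 + 6x + 5
Substitute x = -1:
f'(-1) = 3 * (-1)^2 + 6 * (-1) + 5
= 3 - 6 + 5
= 2

2


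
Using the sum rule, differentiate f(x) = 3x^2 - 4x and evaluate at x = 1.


Differentiate term by term using power and sum rules:
f(x) = 3x^2 - 4x
f'(x) = 6x - 4
Substitute x = 1:
f'(1) = 6 * 1 - 4
= 6 - 4
= 2

2


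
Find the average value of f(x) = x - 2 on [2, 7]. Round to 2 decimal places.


Average value = 1/(b-a) * integral from a to b of f(x) dx
First compute the integral of x - 2:
F(x) = (1/2)x^2 - 2x
F(7) = 1/2 * 49 - 2 * 7 = 21/2
F(2) = 1/2 * 4 - 2 * 2 = -2
Integral = 21/2 - (-2) = 25/2
Average = (25/2) / (7 - 2) = (25/2) / 5
= 5/2 = 2.50

2.50


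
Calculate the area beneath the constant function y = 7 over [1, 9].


The area under a constant function y = 7 is a rectangle.
Width = 9 - 1 = 8
Height = 7
Area = width * height
= 8 * 7
= 56

56


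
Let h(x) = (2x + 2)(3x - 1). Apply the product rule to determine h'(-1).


Let u(x) = 2x + 2 and v(x) = 3x - 1
u'(x) = 2
v'(x) = 3
Product rule: h'(x) = u'(x)*v(x) + u(x)*v'(x)
= 2 * (3x - 1) + (2x + 2) * 3
At x = -1:
u(-1) = 2 * (-1) + 2 = 0
v(-1) = 3 * (-1) - 1 = -4
h'(-1) = 2 * (-4) + 0 * 3
= -8 + 0
= -8

-8


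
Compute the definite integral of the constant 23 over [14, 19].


The integral of a constant k over [a, b] equals k * (b - a).
integral from 14 to 19 of 23 dx
= 23 * (19 - 14)
= 23 * 5
= 115

115


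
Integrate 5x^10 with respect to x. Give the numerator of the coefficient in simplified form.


Apply the power rule for integration:
integral of ax^n dx = a/(n+1) * x^(n+1) + C
integral of 5x^10 dx
= 5/11 * x^11 + C
The coefficient in lowest terms is 5/11, and its numerator is 5

5


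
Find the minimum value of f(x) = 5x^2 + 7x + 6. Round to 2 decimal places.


For a quadratic f(x) = ax^2 + bx + c with a > 0, the minimum is at the vertex.
Vertex x-coordinate: x = -b/(2a)
x = -(7) / (2 * 5)
x = -7/10
Substitute back to find the minimum value:
f(-7/10) = 5 * (-7/10)^2 + 7 * (-7/10) + 6
= 49/20 - 49/10 + 6
= 71/20 = 3.55

3.55


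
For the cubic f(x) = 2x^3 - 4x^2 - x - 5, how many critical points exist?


Find where f'(x) = 0:
f(x) = 2x^3 - 4x^2 - x - 5
f'(x) = 6x^2 - 8x - 1
This is a quadratic in x. Use the discriminant to count real roots.
Discriminant = (-8)^2 - 4 * 6 * (-1)
= 64 - (-24)
= 88
Since discriminant > 0, f'(x) = 0 has 2 real solutions.
Number of critical points: 2

2


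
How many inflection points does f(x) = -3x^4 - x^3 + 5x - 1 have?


Inflection points occur where f''(x) = 0 and concavity changes.
f(x) = -3x^4 - x^3 + 5x - 1
f'(x) = -12x^3 - 3x^2 + 5
f''(x) = -36x^2 - 6x
This is a quadratic in x. Use the discriminant to count real roots.
Discriminant = (-6)^2 - 4 * (-36) * 0
= 36 - 0
= 36
Since discriminant > 0, f''(x) = 0 has 2 distinct real solutions.
A quadratic with two distinct real roots changes sign at each root, so concavity changes at both.
Number of inflection points: 2

2


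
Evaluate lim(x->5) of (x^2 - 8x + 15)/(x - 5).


Direct substitution gives 0/0, so we factor the numerator.
Factor: (x^2 - 8x + 15) = (x - 5)(x - 3)
Cancel the common factor (x - 5):
(x^2 - 8x + 15)/(x - 5) = (x - 3)
Now substitute x = 5:
= (5) - (3) = 2

2


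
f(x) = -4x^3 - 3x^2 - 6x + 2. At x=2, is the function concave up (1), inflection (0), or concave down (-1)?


Concavity is determined by the sign of f''(x).
f(x) = -4x^3 - 3x^2 - 6x + 2
f'(x) = -12x^2 - 6x - 6
f''(x) = -24x - 6
f''(2) = -24 * 2 - 6
= -48 - 6
= -54
Since f''(2) < 0, the function is concave down (-1)

-1


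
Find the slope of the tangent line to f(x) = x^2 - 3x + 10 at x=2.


The slope of the tangent line equals f'(x) at the point.
f(x) = x^2 - 3x + 10
f'(x) = 2x - 3
At x = 2:
f'(2) = 2 * 2 - 3
= 4 - 3
= 1

1


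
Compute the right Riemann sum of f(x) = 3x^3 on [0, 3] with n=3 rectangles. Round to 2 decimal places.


Right Riemann sum uses right endpoints of each subinterval.
Interval: [0, 3], n = 3
dx = (3 - 0) / 3 = 1
Right endpoints: [1, 2, 3]
f values: [3, 24, 81]
Sum = dx * (sum of f values)
= 1 * 108
= 108 = 108.00

108.00


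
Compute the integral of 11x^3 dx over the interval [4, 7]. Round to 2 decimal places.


Find the antiderivative of 11x^3:
F(x) = 11/4 * x^4
Apply the Fundamental Theorem of Calculus:
F(7) - F(4)
= 11/4 * 7^4 - 11/4 * 4^4
= 11/4 * (2401 - 256)
= 11/4 * 2145
= 23595/4 = 5898.75

5898.75


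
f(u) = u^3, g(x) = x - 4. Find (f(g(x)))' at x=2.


Using the chain rule: (f(g(x)))' = f'(g(x)) * g'(x)
First, find g(2):
g(2) = 1 * 2 - 4 = -2
Next, f'(u) = 3u^2
And g'(x) = 1
So f'(g(2)) * g'(2)
= 3 * (-2)^2 * 1
= 3 * 4 * 1
= 12

12


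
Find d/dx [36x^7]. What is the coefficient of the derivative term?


We apply the power rule: d/dx [ax^n] = a*n * x^(n-1)
d/dx [36x^7]
= 36 * 7 * x^(7-1)
= 252x^6
The coefficient is 252

252


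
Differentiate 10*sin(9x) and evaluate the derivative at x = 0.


Apply the chain rule to differentiate 10*sin(9x):
d/dx [10*sin(9x)]
= 10 * cos(9x) * d/dx(9x)
= 10 * 9 * cos(9x)
= 90 * cos(9x)
Evaluate at x = 0:
= 90 * cos(0)
= 90 * 1
= 90

90


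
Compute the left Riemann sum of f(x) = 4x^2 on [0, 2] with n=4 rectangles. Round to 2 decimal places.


Left Riemann sum uses left endpoints of each subinterval.
Interval: [0, 2], n = 4
dx = (2 - 0) / 4 = 1/2
Left endpoints: [0, 1/2, 1, 3/2]
f values: [0, 1, 4, 9]
Sum = dx * (sum of f values)
= 1/2 * 14
= 7 = 7.00

7.00


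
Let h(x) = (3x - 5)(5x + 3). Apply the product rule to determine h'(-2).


Let u(x) = 3x - 5 and v(x) = 5x + 3
u'(x) = 3
v'(x) = 5
Product rule: h'(x) = u'(x)*v(x) + u(x)*v'(x)
= 3 * (5x + 3) + (3x - 5) * 5
At x = -2:
u(-2) = 3 * (-2) - 5 = -11
v(-2) = 5 * (-2) + 3 = -7
h'(-2) = 3 * (-7) + (-11) * 5
= -21 - 55
= -76

-76


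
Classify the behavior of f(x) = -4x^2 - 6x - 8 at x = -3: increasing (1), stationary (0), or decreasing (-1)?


Compute f'(x) to determine behavior:
f'(x) = -8x - 6
f'(-3) = -8 * (-3) - 6
= 24 - 6
= 18
Since f'(-3) > 0, the function is increasing (1)

1


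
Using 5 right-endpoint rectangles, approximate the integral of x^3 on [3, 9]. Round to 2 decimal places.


Right Riemann sum uses right endpoints of each subinterval.
Interval: [3, 9], n = 5
dx = (9 - 3) / 5 = 6/5
Right endpoints: [21/5, 27/5, 33/5, 39/5, 9]
f values: [9261/125, 19683/125, 35937/125, 59319/125, 729]
Sum = dx * (sum of f values)
= 6/5 * 8613/5
= 51678/25 = 2067.12

2067.12


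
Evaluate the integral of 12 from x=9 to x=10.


The integral of a constant k over [a, b] equals k * (b - a).
integral from 9 to 10 of 12 dx
= 12 * (10 - 9)
= 12 * 1
= 12

12


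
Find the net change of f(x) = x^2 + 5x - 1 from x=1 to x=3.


Net change = f(b) - f(a)
f(x) = x^2 + 5x - 1
Compute f(3):
f(3) = 1 * 3^2 + 5 * 3 - 1
= 9 + 15 - 1
= 23
Compute f(1):
f(1) = 1 * 1^2 + 5 * 1 - 1
= 1 + 5 - 1
= 5
Net change = 23 - 5 = 18

18


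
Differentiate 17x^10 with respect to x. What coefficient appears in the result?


We apply the power rule: d/dx [ax^n] = a*n * x^(n-1)
d/dx [17x^10]
= 17 * 10 * x^(10-1)
= 170x^9
The coefficient is 170

170


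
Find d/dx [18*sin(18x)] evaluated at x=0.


Apply the chain rule to differentiate 18*sin(18x):
d/dx [18*sin(18x)]
= 18 * cos(18x) * d/dx(18x)
= 18 * 18 * cos(18x)
= 324 * cos(18x)
Evaluate at x = 0:
= 324 * cos(0)
= 324 * 1
= 324

324


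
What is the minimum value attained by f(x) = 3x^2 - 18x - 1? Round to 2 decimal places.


For a quadratic f(x) = ax^2 + bx + c with a > 0, the minimum is at the vertex.
Vertex x-coordinate: x = -b/(2a)
x = -(-18) / (2 * 3)
x = 18/6 = 3
Substitute back to find the minimum value:
f(3) = 3 * 3^2 - 18 * 3 - 1
= 27 - 54 - 1
= -28 = -28.00

-28.00


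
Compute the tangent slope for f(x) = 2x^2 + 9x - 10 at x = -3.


The slope of the tangent line equals f'(x) at the point.
f(x) = 2x^2 + 9x - 10
f'(x) = 4x + 9
At x = -3:
f'(-3) = 4 * (-3) + 9
= -12 + 9
= -3

-3


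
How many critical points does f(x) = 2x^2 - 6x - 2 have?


Find where f'(x) = 0:
f'(x) = 4x - 6
Set f'(x) = 0:
4x - 6 = 0
x = 6 / 4 = 3/2
This is a linear equation in x, so there is exactly one solution.
Number of critical points: 1

1


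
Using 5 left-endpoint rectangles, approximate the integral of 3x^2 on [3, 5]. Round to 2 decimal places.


Left Riemann sum uses left endpoints of each subinterval.
Interval: [3, 5], n = 5
dx = (5 - 3) / 5 = 2/5
Left endpoints: [3, 17/5, 19/5, 21/5, 23/5]
f values: [27, 867/25, 1083/25, 1323/25, 1587/25]
Sum = dx * (sum of f values)
= 2/5 * 1107/5
= 2214/25 = 88.56

88.56


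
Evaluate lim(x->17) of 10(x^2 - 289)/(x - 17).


Direct substitution gives 0/0, so we factor the numerator.
Factor: 10(x^2 - 289) = 10 * (x - 17)(x + 17)
Cancel the common factor (x - 17):
10(x^2 - 289)/(x - 17) = 10 * (x + 17)
Now substitute x = 17:
= 10 * (17 + 17) = 340

340


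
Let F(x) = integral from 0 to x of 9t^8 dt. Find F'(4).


By the Fundamental Theorem of Calculus (Part 1):
If F(x) = integral from 0 to x of f(t) dt, then F'(x) = f(x)
Here f(t) = 9t^8
So F'(x) = 9x^8
Evaluate at x = 4:
F'(4) = 9 * 4^8
= 9 * 65536
= 589824

589824


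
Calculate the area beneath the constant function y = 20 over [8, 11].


The area under a constant function y = 20 is a rectangle.
Width = 11 - 8 = 3
Height = 20
Area = width * height
= 3 * 20
= 60

60


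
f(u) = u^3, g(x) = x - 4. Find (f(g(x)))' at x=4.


Using the chain rule: (f(g(x)))' = f'(g(x)) * g'(x)
First, find g(4):
g(4) = 1 * 4 - 4 = 0
Next, f'(u) = 3u^2
And g'(x) = 1
So f'(g(4)) * g'(4)
= 3 * 0^2 * 1
= 3 * 0 * 1
= 0

0


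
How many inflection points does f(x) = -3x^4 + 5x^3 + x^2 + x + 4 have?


Inflection points occur where f''(x) = 0 and concavity changes.
f(x) = -3x^4 + 5x^3 + x^2 + x + 4
f'(x) = -12x^3 + 15x^2 + 2x + 1
f''(x) = -36x^2 + 30x + 2
This is a quadratic in x. Use the discriminant to count real roots.
Discriminant = (30)^2 - 4 * (-36) * 2
= 900 - (-288)
= 1188
Since discriminant > 0, f''(x) = 0 has 2 distinct real solutions.
A quadratic with two distinct real roots changes sign at each root, so concavity changes at both.
Number of inflection points: 2

2


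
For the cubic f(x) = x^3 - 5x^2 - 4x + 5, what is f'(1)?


Differentiate f(x) = x^3 - 5x^2 - 4x + 5 term by term:
f'(x) = 3x^2 - 10x - 4
Substitute x = 1:
f'(1) = 3 * 1^2 - 10 * 1 - 4
= 3 - 10 - 4
= -11

-11


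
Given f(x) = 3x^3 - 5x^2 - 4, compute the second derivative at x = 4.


First derivative:
f'(x) = 9x^2 - 10x
Second derivative:
f''(x) = 18x - 10
Substitute x = 4:
f''(4) = 18 * 4 - 10
= 72 - 10
= 62

62


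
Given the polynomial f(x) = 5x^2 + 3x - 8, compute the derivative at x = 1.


Differentiate term by term using power and sum rules:
f(x) = 5x^2 + 3x - 8
f'(x) = 10x + 3
Substitute x = 1:
f'(1) = 10 * 1 + 3
= 10 + 3
= 13

13


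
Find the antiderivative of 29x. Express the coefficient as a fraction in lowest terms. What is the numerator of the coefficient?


Apply the power rule for integration:
integral of ax^n dx = a/(n+1) * x^(n+1) + C
integral of 29x dx
= 29/2 * x^2 + C
The coefficient in lowest terms is 29/2, and its numerator is 29

29


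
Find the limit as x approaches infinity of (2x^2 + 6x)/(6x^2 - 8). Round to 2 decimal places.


For limits at infinity with equal-degree polynomials,
we compare leading coefficients.
Numerator leading term: 2x^2
Denominator leading term: 6x^2
Divide both by x^2:
lim = (2 + 6/x) / (6 - 8/x^2)
As x -> infinity, the 1/x and 1/x^2 terms vanish:
= 2/6 = 1/3 ≈ 0.33

0.33


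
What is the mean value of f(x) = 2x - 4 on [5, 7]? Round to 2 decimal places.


Average value = 1/(b-a) * integral from a to b of f(x) dx
First compute the integral of 2x - 4:
F(x) = x^2 - 4x
F(7) = 1 * 49 - 4 * 7 = 21
F(5) = 1 * 25 - 4 * 5 = 5
Integral = 21 - 5 = 16
Average = 16 / (7 - 5) = 16 / 2
= 8 = 8.00

8.00


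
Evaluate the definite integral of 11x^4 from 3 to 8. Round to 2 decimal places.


Find the antiderivative of 11x^4:
F(x) = 11/5 * x^5
Apply the Fundamental Theorem of Calculus:
F(8) - F(3)
= 11/5 * 8^5 - 11/5 * 3^5
= 11/5 * (32768 - 243)
= 11/5 * 32525
= 71555 = 71555.00

71555.00


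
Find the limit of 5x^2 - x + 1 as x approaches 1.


Since polynomials are continuous, we use direct substitution.
lim(x->1) of 5x^2 - x + 1
= 5 * 1^2 - 1 * 1 + 1
= 5 - 1 + 1
= 5

5


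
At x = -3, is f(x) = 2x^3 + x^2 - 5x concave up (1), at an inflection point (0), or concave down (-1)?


Concavity is determined by the sign of f''(x).
f(x) = 2x^3 + x^2 - 5x
f'(x) = 6x^2 + 2x - 5
f''(x) = 12x + 2
f''(-3) = 12 * (-3) + 2
= -36 + 2
= -34
Since f''(-3) < 0, the function is concave down (-1)

-1


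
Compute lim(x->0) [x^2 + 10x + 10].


Since polynomials are continuous, we use direct substitution.
lim(x->0) of x^2 + 10x + 10
= 1 * 0^2 + 10 * 0 + 10
= 0 + 0 + 10
= 10

10


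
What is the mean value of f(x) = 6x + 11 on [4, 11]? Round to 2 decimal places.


Average value = 1/(b-a) * integral from a to b of f(x) dx
First compute the integral of 6x + 11:
F(x) = 3x^2 + 11x
F(11) = 3 * 121 + 11 * 11 = 484
F(4) = 3 * 16 + 11 * 4 = 92
Integral = 484 - 92 = 392
Average = 392 / (11 - 4) = 392 / 7
= 56 = 56.00

56.00


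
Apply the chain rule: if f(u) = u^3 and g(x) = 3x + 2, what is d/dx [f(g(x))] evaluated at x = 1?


Using the chain rule: (f(g(x)))' = f'(g(x)) * g'(x)
First, find g(1):
g(1) = 3 * 1 + 2 = 5
Next, f'(u) = 3u^2
And g'(x) = 3
So f'(g(1)) * g'(1)
= 3 * 5^2 * 3
= 3 * 25 * 3
= 225

225


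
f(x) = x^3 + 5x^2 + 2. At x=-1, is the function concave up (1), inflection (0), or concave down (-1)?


Concavity is determined by the sign of f''(x).
f(x) = x^3 + 5x^2 + 2
f'(x) = 3x^2 + 10x
f''(x) = 6x + 10
f''(-1) = 6 * (-1) + 10
= -6 + 10
= 4
Since f''(-1) > 0, the function is concave up (1)

1


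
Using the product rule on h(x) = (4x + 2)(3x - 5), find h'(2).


Let u(x) = 4x + 2 and v(x) = 3x - 5
u'(x) = 4
v'(x) = 3
Product rule: h'(x) = u'(x)*v(x) + u(x)*v'(x)
= 4 * (3x - 5) + (4x + 2) * 3
At x = 2:
u(2) = 4 * 2 + 2 = 10
v(2) = 3 * 2 - 5 = 1
h'(2) = 4 * 1 + 10 * 3
= 4 + 30
= 34

34


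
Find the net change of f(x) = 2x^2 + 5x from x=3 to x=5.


Net change = f(b) - f(a)
f(x) = 2x^2 + 5x
Compute f(5):
f(5) = 2 * 5^2 + 5 * 5 + 0
= 50 + 25 + 0
= 75
Compute f(3):
f(3) = 2 * 3^2 + 5 * 3 + 0
= 18 + 15 + 0
= 33
Net change = 75 - 33 = 42

42


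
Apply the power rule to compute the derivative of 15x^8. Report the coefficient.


We apply the power rule: d/dx [ax^n] = a*n * x^(n-1)
d/dx [15x^8]
= 15 * 8 * x^(8-1)
= 120x^7
The coefficient is 120

120


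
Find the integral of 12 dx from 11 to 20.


The integral of a constant k over [a, b] equals k * (b - a).
integral from 11 to 20 of 12 dx
= 12 * (20 - 11)
= 12 * 9
= 108

108


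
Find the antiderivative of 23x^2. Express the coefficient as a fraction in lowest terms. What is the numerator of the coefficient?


Apply the power rule for integration:
integral of ax^n dx = a/(n+1) * x^(n+1) + C
integral of 23x^2 dx
= 23/3 * x^3 + C
The coefficient in lowest terms is 23/3, and its numerator is 23

23


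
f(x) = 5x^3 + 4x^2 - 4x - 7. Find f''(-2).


First derivative:
f'(x) = 15x^2 + 8x - 4
Second derivative:
f''(x) = 30x + 8
Substitute x = -2:
f''(-2) = 30 * (-2) + 8
= -60 + 8
= -52

-52


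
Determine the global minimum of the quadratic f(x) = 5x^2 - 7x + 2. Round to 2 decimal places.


For a quadratic f(x) = ax^2 + bx + c with a > 0, the minimum is at the vertex.
Vertex x-coordinate: x = -b/(2a)
x = -(-7) / (2 * 5)
x = 7/10
Substitute back to find the minimum value:
f(7/10) = 5 * (7/10)^2 - 7 * (7/10) + 2
= 49/20 - 49/10 + 2
= -9/20 = -0.45

-0.45


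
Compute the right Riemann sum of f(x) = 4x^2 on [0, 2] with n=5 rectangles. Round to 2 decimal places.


Right Riemann sum uses right endpoints of each subinterval.
Interval: [0, 2], n = 5
dx = (2 - 0) / 5 = 2/5
Right endpoints: [2/5, 4/5, 6/5, 8/5, 2]
f values: [16/25, 64/25, 144/25, 256/25, 16]
Sum = dx * (sum of f values)
= 2/5 * 176/5
= 352/25 = 14.08

14.08


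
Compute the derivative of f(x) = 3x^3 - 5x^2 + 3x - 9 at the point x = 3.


Differentiate f(x) = 3x^3 - 5x^2 + 3x - 9 term by term:
f'(x) = 9x^2 - 10x + 3
Substitute x = 3:
f'(3) = 9 * 3^2 - 10 * 3 + 3
= 81 - 30 + 3
= 54

54


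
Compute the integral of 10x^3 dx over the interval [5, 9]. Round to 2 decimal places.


Find the antiderivative of 10x^3:
F(x) = 10/4 * x^4
Apply the Fundamental Theorem of Calculus:
F(9) - F(5)
= 10/4 * 9^4 - 10/4 * 5^4
= 10/4 * (6561 - 625)
= 10/4 * 5936
= 14840 = 14840.00

14840.00


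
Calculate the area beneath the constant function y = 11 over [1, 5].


The area under a constant function y = 11 is a rectangle.
Width = 5 - 1 = 4
Height = 11
Area = width * height
= 4 * 11
= 44

44


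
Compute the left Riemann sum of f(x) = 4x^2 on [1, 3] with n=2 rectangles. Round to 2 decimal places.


Left Riemann sum uses left endpoints of each subinterval.
Interval: [1, 3], n = 2
dx = (3 - 1) / 2 = 1
Left endpoints: [1, 2]
f values: [4, 16]
Sum = dx * (sum of f values)
= 1 * 20
= 20 = 20.00

20.00


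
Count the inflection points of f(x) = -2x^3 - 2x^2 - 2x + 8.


Inflection points occur where f''(x) = 0 and concavity changes.
f(x) = -2x^3 - 2x^2 - 2x + 8
f'(x) = -6x^2 - 4x - 2
f''(x) = -12x - 4
Set f''(x) = 0:
-12x - 4 = 0
x = 4 / (-12) = -1/3
Since f''(x) is linear (degree 1), it changes sign at this point.
Therefore there is exactly 1 inflection point.

1


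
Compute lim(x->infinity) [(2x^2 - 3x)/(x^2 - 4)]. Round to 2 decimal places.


For limits at infinity with equal-degree polynomials,
we compare leading coefficients.
Numerator leading term: 2x^2
Denominator leading term: x^2
Divide both by x^2:
lim = (2 - 3/x) / (1 - 4/x^2)
As x -> infinity, the 1/x and 1/x^2 terms vanish:
= 2/1 = 2 = 2.00

2.00


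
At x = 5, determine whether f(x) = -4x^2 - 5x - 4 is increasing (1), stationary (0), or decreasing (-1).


Compute f'(x) to determine behavior:
f'(x) = -8x - 5
f'(5) = -8 * 5 - 5
= -40 - 5
= -45
Since f'(5) < 0, the function is decreasing (-1)

-1


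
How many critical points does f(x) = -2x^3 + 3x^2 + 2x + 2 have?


Find where f'(x) = 0:
f(x) = -2x^3 + 3x^2 + 2x + 2
f'(x) = -6x^2 + 6x + 2
This is a quadratic in x. Use the discriminant to count real roots.
Discriminant = (6)^2 - 4 * (-6) * 2
= 36 - (-48)
= 84
Since discriminant > 0, f'(x) = 0 has 2 real solutions.
Number of critical points: 2

2


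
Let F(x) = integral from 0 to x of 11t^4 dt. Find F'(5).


By the Fundamental Theorem of Calculus (Part 1):
If F(x) = integral from 0 to x of f(t) dt, then F'(x) = f(x)
Here f(t) = 11t^4
So F'(x) = 11x^4
Evaluate at x = 5:
F'(5) = 11 * 5^4
= 11 * 625
= 6875

6875


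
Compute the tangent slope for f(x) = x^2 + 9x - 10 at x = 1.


The slope of the tangent line equals f'(x) at the point.
f(x) = x^2 + 9x - 10
f'(x) = 2x + 9
At x = 1:
f'(1) = 2 * 1 + 9
= 2 + 9
= 11

11


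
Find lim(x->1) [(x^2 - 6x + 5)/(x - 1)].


Direct substitution gives 0/0, so we factor the numerator.
Factor: (x^2 - 6x + 5) = (x - 1)(x - 5)
Cancel the common factor (x - 1):
(x^2 - 6x + 5)/(x - 1) = (x - 5)
Now substitute x = 1:
= (1) - (5) = -4

-4


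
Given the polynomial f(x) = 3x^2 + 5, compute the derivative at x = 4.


Differentiate term by term using power and sum rules:
f(x) = 3x^2 + 5
f'(x) = 6x
Substitute x = 4:
f'(4) = 6 * 4 + 0
= 24 + 0
= 24

24


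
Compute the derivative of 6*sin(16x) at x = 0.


Apply the chain rule to differentiate 6*sin(16x):
d/dx [6*sin(16x)]
= 6 * cos(16x) * d/dx(16x)
= 6 * 16 * cos(16x)
= 96 * cos(16x)
Evaluate at x = 0:
= 96 * cos(0)
= 96 * 1
= 96

96


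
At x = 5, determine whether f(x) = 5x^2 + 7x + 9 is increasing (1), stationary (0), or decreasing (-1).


Compute f'(x) to determine behavior:
f'(x) = 10x + 7
f'(5) = 10 * 5 + 7
= 50 + 7
= 57
Since f'(5) > 0, the function is increasing (1)

1


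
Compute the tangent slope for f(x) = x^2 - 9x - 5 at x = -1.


The slope of the tangent line equals f'(x) at the point.
f(x) = x^2 - 9x - 5
f'(x) = 2x - 9
At x = -1:
f'(-1) = 2 * (-1) - 9
= -2 - 9
= -11

-11


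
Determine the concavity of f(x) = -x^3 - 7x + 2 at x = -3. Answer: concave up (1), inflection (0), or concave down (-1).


Concavity is determined by the sign of f''(x).
f(x) = -x^3 - 7x + 2
f'(x) = -3x^2 - 7
f''(x) = -6x
f''(-3) = -6 * (-3) + 0
= 18 + 0
= 18
Since f''(-3) > 0, the function is concave up (1)

1


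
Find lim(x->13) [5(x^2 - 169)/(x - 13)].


Direct substitution gives 0/0, so we factor the numerator.
Factor: 5(x^2 - 169) = 5 * (x - 13)(x + 13)
Cancel the common factor (x - 13):
5(x^2 - 169)/(x - 13) = 5 * (x + 13)
Now substitute x = 13:
= 5 * (13 + 13) = 130

130


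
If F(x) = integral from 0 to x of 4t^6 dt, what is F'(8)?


By the Fundamental Theorem of Calculus (Part 1):
If F(x) = integral from 0 to x of f(t) dt, then F'(x) = f(x)
Here f(t) = 4t^6
So F'(x) = 4x^6
Evaluate at x = 8:
F'(8) = 4 * 8^6
= 4 * 262144
= 1048576

1048576


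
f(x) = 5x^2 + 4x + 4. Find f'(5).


Differentiate term by term using power and sum rules:
f(x) = 5x^2 + 4x + 4
f'(x) = 10x + 4
Substitute x = 5:
f'(5) = 10 * 5 + 4
= 50 + 4
= 54

54


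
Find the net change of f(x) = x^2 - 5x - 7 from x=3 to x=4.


Net change = f(b) - f(a)
f(x) = x^2 - 5x - 7
Compute f(4):
f(4) = 1 * 4^2 - 5 * 4 - 7
= 16 - 20 - 7
= -11
Compute f(3):
f(3) = 1 * 3^2 - 5 * 3 - 7
= 9 - 15 - 7
= -13
Net change = -11 - (-13) = 2

2


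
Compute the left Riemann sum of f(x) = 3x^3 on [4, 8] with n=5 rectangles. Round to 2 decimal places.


Left Riemann sum uses left endpoints of each subinterval.
Interval: [4, 8], n = 5
dx = (8 - 4) / 5 = 4/5
Left endpoints: [4, 24/5, 28/5, 32/5, 36/5]
f values: [192, 41472/125, 65856/125, 98304/125, 139968/125]
Sum = dx * (sum of f values)
= 4/5 * 14784/5
= 59136/25 = 2365.44

2365.44


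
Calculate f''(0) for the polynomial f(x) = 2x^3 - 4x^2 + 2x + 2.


First derivative:
f'(x) = 6x^2 - 8x + 2
Second derivative:
f''(x) = 12x - 8
Substitute x = 0:
f''(0) = 12 * 0 - 8
= 0 - 8
= -8

-8


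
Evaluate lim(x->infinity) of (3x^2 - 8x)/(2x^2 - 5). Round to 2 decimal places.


For limits at infinity with equal-degree polynomials,
we compare leading coefficients.
Numerator leading term: 3x^2
Denominator leading term: 2x^2
Divide both by x^2:
lim = (3 - 8/x) / (2 - 5/x^2)
As x -> infinity, the 1/x and 1/x^2 terms vanish:
= 3/2 = 1.50

1.50


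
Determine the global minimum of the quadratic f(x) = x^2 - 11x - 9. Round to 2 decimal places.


For a quadratic f(x) = ax^2 + bx + c with a > 0, the minimum is at the vertex.
Vertex x-coordinate: x = -b/(2a)
x = -(-11) / (2 * 1)
x = 11/2
Substitute back to find the minimum value:
f(11/2) = 1 * (11/2)^2 - 11 * (11/2) - 9
= 121/4 - 121/2 - 9
= -157/4 = -39.25

-39.25


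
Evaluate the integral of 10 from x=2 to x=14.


The integral of a constant k over [a, b] equals k * (b - a).
integral from 2 to 14 of 10 dx
= 10 * (14 - 2)
= 10 * 12
= 120

120


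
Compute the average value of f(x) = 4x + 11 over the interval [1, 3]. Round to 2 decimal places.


Average value = 1/(b-a) * integral from a to b of f(x) dx
First compute the integral of 4x + 11:
F(x) = 2x^2 + 11x
F(3) = 2 * 9 + 11 * 3 = 51
F(1) = 2 * 1 + 11 * 1 = 13
Integral = 51 - 13 = 38
Average = 38 / (3 - 1) = 38 / 2
= 19 = 19.00

19.00


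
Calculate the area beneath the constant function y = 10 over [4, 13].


The area under a constant function y = 10 is a rectangle.
Width = 13 - 4 = 9
Height = 10
Area = width * height
= 9 * 10
= 90

90


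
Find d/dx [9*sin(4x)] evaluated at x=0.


Apply the chain rule to differentiate 9*sin(4x):
d/dx [9*sin(4x)]
= 9 * cos(4x) * d/dx(4x)
= 9 * 4 * cos(4x)
= 36 * cos(4x)
Evaluate at x = 0:
= 36 * cos(0)
= 36 * 1
= 36

36


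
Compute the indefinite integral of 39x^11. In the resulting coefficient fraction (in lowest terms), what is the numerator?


Apply the power rule for integration:
integral of ax^n dx = a/(n+1) * x^(n+1) + C
integral of 39x^11 dx
= 39/12 * x^12 + C
= 13/4 * x^12 + C
The coefficient in lowest terms is 13/4, and its numerator is 13

13


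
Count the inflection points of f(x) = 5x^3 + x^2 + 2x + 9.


Inflection points occur where f''(x) = 0 and concavity changes.
f(x) = 5x^3 + x^2 + 2x + 9
f'(x) = 15x^2 + 2x + 2
f''(x) = 30x + 2
Set f''(x) = 0:
30x + 2 = 0
x = -2 / 30 = -1/15
Since f''(x) is linear (degree 1), it changes sign at this point.
Therefore there is exactly 1 inflection point.

1


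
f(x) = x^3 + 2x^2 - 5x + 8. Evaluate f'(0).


Differentiate f(x) = x^3 + 2x^2 - 5x + 8 term by term:
f'(x) = 3x^2 + 4x - 5
Substitute x = 0:
f'(0) = 3 * 0^2 + 4 * 0 - 5
= 0 + 0 - 5
= -5

-5


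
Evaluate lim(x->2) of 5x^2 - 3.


Since polynomials are continuous, we use direct substitution.
lim(x->2) of 5x^2 - 3
= 5 * 2^2 + 0 * 2 - 3
= 20 + 0 - 3
= 17

17


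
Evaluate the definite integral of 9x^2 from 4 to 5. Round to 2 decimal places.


Find the antiderivative of 9x^2:
F(x) = 9/3 * x^3
Apply the Fundamental Theorem of Calculus:
F(5) - F(4)
= 9/3 * 5^3 - 9/3 * 4^3
= 9/3 * (125 - 64)
= 9/3 * 61
= 183 = 183.00

183.00


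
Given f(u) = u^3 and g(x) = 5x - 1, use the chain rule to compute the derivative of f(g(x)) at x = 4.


Using the chain rule: (f(g(x)))' = f'(g(x)) * g'(x)
First, find g(4):
g(4) = 5 * 4 - 1 = 19
Next, f'(u) = 3u^2
And g'(x) = 5
So f'(g(4)) * g'(4)
= 3 * 19^2 * 5
= 3 * 361 * 5
= 5415

5415


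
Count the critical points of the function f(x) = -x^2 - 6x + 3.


Find where f'(x) = 0:
f'(x) = -2x - 6
Set f'(x) = 0:
-2x - 6 = 0
x = 6 / (-2) = -3
This is a linear equation in x, so there is exactly one solution.
Number of critical points: 1

1


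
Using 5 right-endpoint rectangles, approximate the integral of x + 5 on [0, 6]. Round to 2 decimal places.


Right Riemann sum uses right endpoints of each subinterval.
Interval: [0, 6], n = 5
dx = (6 - 0) / 5 = 6/5
Right endpoints: [6/5, 12/5, 18/5, 24/5, 6]
f values: [31/5, 37/5, 43/5, 49/5, 11]
Sum = dx * (sum of f values)
= 6/5 * 43
= 258/5 = 51.60

51.60


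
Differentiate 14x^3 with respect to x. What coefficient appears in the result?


We apply the power rule: d/dx [ax^n] = a*n * x^(n-1)
d/dx [14x^3]
= 14 * 3 * x^(3-1)
= 42x^2
The coefficient is 42

42


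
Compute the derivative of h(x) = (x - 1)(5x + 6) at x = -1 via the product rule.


Let u(x) = x - 1 and v(x) = 5x + 6
u'(x) = 1
v'(x) = 5
Product rule: h'(x) = u'(x)*v(x) + u(x)*v'(x)
= 1 * (5x + 6) + (x - 1) * 5
At x = -1:
u(-1) = 1 * (-1) - 1 = -2
v(-1) = 5 * (-1) + 6 = 1
h'(-1) = 1 * 1 + (-2) * 5
= 1 - 10
= -9

-9


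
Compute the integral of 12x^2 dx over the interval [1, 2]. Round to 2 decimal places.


Find the antiderivative of 12x^2:
F(x) = 12/3 * x^3
Apply the Fundamental Theorem of Calculus:
F(2) - F(1)
= 12/3 * 2^3 - 12/3 * 1^3
= 12/3 * (8 - 1)
= 12/3 * 7
= 28 = 28.00

28.00


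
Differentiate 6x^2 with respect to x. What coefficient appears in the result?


We apply the power rule: d/dx [ax^n] = a*n * x^(n-1)
d/dx [6x^2]
= 6 * 2 * x^(2-1)
= 12x
The coefficient is 12

12


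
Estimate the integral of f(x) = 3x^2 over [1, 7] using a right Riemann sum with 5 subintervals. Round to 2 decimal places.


Right Riemann sum uses right endpoints of each subinterval.
Interval: [1, 7], n = 5
dx = (7 - 1) / 5 = 6/5
Right endpoints: [11/5, 17/5, 23/5, 29/5, 7]
f values: [363/25, 867/25, 1587/25, 2523/25, 147]
Sum = dx * (sum of f values)
= 6/5 * 1803/5
= 10818/25 = 432.72

432.72


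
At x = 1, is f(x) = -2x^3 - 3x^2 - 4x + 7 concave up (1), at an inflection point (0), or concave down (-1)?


Concavity is determined by the sign of f''(x).
f(x) = -2x^3 - 3x^2 - 4x + 7
f'(x) = -6x^2 - 6x - 4
f''(x) = -12x - 6
f''(1) = -12 * 1 - 6
= -12 - 6
= -18
Since f''(1) < 0, the function is concave down (-1)

-1


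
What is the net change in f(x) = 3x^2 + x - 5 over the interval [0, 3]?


Net change = f(b) - f(a)
f(x) = 3x^2 + x - 5
Compute f(3):
f(3) = 3 * 3^2 + 1 * 3 - 5
= 27 + 3 - 5
= 25
Compute f(0):
f(0) = 3 * 0^2 + 1 * 0 - 5
= 0 + 0 - 5
= -5
Net change = 25 - (-5) = 30

30


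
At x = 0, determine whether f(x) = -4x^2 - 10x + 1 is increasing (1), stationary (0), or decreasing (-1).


Compute f'(x) to determine behavior:
f'(x) = -8x - 10
f'(0) = -8 * 0 - 10
= 0 - 10
= -10
Since f'(0) < 0, the function is decreasing (-1)

-1


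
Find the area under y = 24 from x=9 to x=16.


The area under a constant function y = 24 is a rectangle.
Width = 16 - 9 = 7
Height = 24
Area = width * height
= 7 * 24
= 168

168


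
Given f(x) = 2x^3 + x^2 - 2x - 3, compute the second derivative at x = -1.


First derivative:
f'(x) = 6x^2 + 2x - 2
Second derivative:
f''(x) = 12x + 2
Substitute x = -1:
f''(-1) = 12 * (-1) + 2
= -12 + 2
= -10

-10


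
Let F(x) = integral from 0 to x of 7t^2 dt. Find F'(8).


By the Fundamental Theorem of Calculus (Part 1):
If F(x) = integral from 0 to x of f(t) dt, then F'(x) = f(x)
Here f(t) = 7t^2
So F'(x) = 7x^2
Evaluate at x = 8:
F'(8) = 7 * 8^2
= 7 * 64
= 448

448


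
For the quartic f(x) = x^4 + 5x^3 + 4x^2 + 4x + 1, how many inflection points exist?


Inflection points occur where f''(x) = 0 and concavity changes.
f(x) = x^4 + 5x^3 + 4x^2 + 4x + 1
f'(x) = 4x^3 + 15x^2 + 8x + 4
f''(x) = 12x^2 + 30x + 8
This is a quadratic in x. Use the discriminant to count real roots.
Discriminant = (30)^2 - 4 * 12 * 8
= 900 - 384
= 516
Since discriminant > 0, f''(x) = 0 has 2 distinct real solutions.
A quadratic with two distinct real roots changes sign at each root, so concavity changes at both.
Number of inflection points: 2

2


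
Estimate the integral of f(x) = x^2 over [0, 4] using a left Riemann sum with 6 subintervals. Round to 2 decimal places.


Left Riemann sum uses left endpoints of each subinterval.
Interval: [0, 4], n = 6
dx = (4 - 0) / 6 = 2/3
Left endpoints: [0, 2/3, 4/3, 2, 8/3, 10/3]
f values: [0, 4/9, 16/9, 4, 64/9, 100/9]
Sum = dx * (sum of f values)
= 2/3 * 220/9
= 440/27 ≈ 16.30

16.30


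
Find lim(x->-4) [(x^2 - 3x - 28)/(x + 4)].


Direct substitution gives 0/0, so we factor the numerator.
Factor: (x^2 - 3x - 28) = (x + 4)(x - 7)
Cancel the common factor (x + 4):
(x^2 - 3x - 28)/(x + 4) = (x - 7)
Now substitute x = -4:
= (-4) - (7) = -11

-11


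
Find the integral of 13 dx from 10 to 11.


The integral of a constant k over [a, b] equals k * (b - a).
integral from 10 to 11 of 13 dx
= 13 * (11 - 10)
= 13 * 1
= 13

13


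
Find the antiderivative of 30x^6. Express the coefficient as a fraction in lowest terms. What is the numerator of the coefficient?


Apply the power rule for integration:
integral of ax^n dx = a/(n+1) * x^(n+1) + C
integral of 30x^6 dx
= 30/7 * x^7 + C
The coefficient in lowest terms is 30/7, and its numerator is 30

30


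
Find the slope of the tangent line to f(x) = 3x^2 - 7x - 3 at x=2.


The slope of the tangent line equals f'(x) at the point.
f(x) = 3x^2 - 7x - 3
f'(x) = 6x - 7
At x = 2:
f'(2) = 6 * 2 - 7
= 12 - 7
= 5

5


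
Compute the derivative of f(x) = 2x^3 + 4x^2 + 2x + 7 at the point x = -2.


Differentiate f(x) = 2x^3 + 4x^2 + 2x + 7 term by term:
f'(x) = 6x^2 + 8x + 2
Substitute x = -2:
f'(-2) = 6 * (-2)^2 + 8 * (-2) + 2
= 24 - 16 + 2
= 10

10


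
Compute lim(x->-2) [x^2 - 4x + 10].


Since polynomials are continuous, we use direct substitution.
lim(x->-2) of x^2 - 4x + 10
= 1 * (-2)^2 - 4 * (-2) + 10
= 4 + 8 + 10
= 22

22


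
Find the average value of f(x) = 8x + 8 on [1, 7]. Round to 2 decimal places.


Average value = 1/(b-a) * integral from a to b of f(x) dx
First compute the integral of 8x + 8:
F(x) = 4x^2 + 8x
F(7) = 4 * 49 + 8 * 7 = 252
F(1) = 4 * 1 + 8 * 1 = 12
Integral = 252 - 12 = 240
Average = 240 / (7 - 1) = 240 / 6
= 40 = 40.00

40.00


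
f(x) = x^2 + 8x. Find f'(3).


Differentiate term by term using power and sum rules:
f(x) = x^2 + 8x
f'(x) = 2x + 8
Substitute x = 3:
f'(3) = 2 * 3 + 8
= 6 + 8
= 14

14


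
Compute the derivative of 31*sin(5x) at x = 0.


Apply the chain rule to differentiate 31*sin(5x):
d/dx [31*sin(5x)]
= 31 * cos(5x) * d/dx(5x)
= 31 * 5 * cos(5x)
= 155 * cos(5x)
Evaluate at x = 0:
= 155 * cos(0)
= 155 * 1
= 155

155


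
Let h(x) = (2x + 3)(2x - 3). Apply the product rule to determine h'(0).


Let u(x) = 2x + 3 and v(x) = 2x - 3
u'(x) = 2
v'(x) = 2
Product rule: h'(x) = u'(x)*v(x) + u(x)*v'(x)
= 2 * (2x - 3) + (2x + 3) * 2
At x = 0:
u(0) = 2 * 0 + 3 = 3
v(0) = 2 * 0 - 3 = -3
h'(0) = 2 * (-3) + 3 * 2
= -6 + 6
= 0

0


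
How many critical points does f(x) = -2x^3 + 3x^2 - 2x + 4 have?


Find where f'(x) = 0:
f(x) = -2x^3 + 3x^2 - 2x + 4
f'(x) = -6x^2 + 6x - 2
This is a quadratic in x. Use the discriminant to count real roots.
Discriminant = (6)^2 - 4 * (-6) * (-2)
= 36 - 48
= -12
Since discriminant < 0, f'(x) = 0 has no real solutions.
Number of critical points: 0

0


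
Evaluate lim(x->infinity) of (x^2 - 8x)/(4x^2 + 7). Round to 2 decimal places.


For limits at infinity with equal-degree polynomials,
we compare leading coefficients.
Numerator leading term: x^2
Denominator leading term: 4x^2
Divide both by x^2:
lim = (1 - 8/x) / (4 + 7/x^2)
As x -> infinity, the 1/x and 1/x^2 terms vanish:
= 1/4 = 0.25

0.25


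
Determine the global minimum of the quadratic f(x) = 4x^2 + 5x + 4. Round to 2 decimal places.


For a quadratic f(x) = ax^2 + bx + c with a > 0, the minimum is at the vertex.
Vertex x-coordinate: x = -b/(2a)
x = -(5) / (2 * 4)
x = -5/8
Substitute back to find the minimum value:
f(-5/8) = 4 * (-5/8)^2 + 5 * (-5/8) + 4
= 25/16 - 25/8 + 4
= 39/16 ≈ 2.44

2.44


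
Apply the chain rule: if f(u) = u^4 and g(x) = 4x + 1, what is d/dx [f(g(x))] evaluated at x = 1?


Using the chain rule: (f(g(x)))' = f'(g(x)) * g'(x)
First, find g(1):
g(1) = 4 * 1 + 1 = 5
Next, f'(u) = 4u^3
And g'(x) = 4
So f'(g(1)) * g'(1)
= 4 * 5^3 * 4
= 4 * 125 * 4
= 2000

2000


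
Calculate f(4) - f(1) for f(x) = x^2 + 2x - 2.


Net change = f(b) - f(a)
f(x) = x^2 + 2x - 2
Compute f(4):
f(4) = 1 * 4^2 + 2 * 4 - 2
= 16 + 8 - 2
= 22
Compute f(1):
f(1) = 1 * 1^2 + 2 * 1 - 2
= 1 + 2 - 2
= 1
Net change = 22 - 1 = 21

21
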